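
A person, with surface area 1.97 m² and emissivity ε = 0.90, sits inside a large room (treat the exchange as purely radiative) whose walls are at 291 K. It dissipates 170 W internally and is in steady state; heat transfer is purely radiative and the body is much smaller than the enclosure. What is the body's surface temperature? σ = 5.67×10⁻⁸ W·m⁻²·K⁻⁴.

For a small grey body in a large enclosure, net radiated power = εσA(T⁴ − T_w⁴).
Steady state: P = εσA(T⁴ − T_w⁴) with A = 1.97 m².
T⁴ = P/(εσA) + T_w⁴ = 170/(0.90·5.67×10⁻⁸·1.970) + (291)⁴
    = 1.691×10⁹ + 7.171×10⁹ = 8.862×10⁹ K⁴.

T ≈ 307 K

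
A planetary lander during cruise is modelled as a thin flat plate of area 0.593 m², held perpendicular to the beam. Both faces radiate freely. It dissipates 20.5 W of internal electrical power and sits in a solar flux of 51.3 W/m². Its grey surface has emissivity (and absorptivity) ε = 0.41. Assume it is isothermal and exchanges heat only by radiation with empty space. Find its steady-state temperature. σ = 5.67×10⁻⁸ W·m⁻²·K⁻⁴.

T ≈ 186 K

At steady state, absorbed solar power + internal power = radiated power.
Absorbed: α·S·A_cross = 0.41·51.3·0.5930 = 12.47 W (cross-section A).
Total input = 12.47 + 20.5 = 32.97 W.
Radiated: εσ·A_surf·T⁴ with A_surf = 2A = 1.186 m².
T⁴ = 32.97/(0.41·5.67×10⁻⁸·1.186) = 1.196×10⁹ K⁴.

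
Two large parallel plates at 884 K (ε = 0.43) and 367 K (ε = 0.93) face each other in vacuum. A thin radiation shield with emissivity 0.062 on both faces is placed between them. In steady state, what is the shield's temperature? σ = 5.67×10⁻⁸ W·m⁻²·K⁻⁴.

T_s ≈ 742 K

In steady state the net flux on the hot side equals that on the cold side.
σ(T₁⁴−T_s⁴)/D₁ = σ(T_s⁴−T₂⁴)/D₂, with D₁ = 1/ε₁+1/ε_s−1 = 17.45, D₂ = 1/ε_s+1/ε₂−1 = 16.20.
Solve for T_s⁴: T_s⁴ = (D₂·T₁⁴ + D₁·T₂⁴)/(D₁+D₂) = 3.034×10¹¹ K⁴.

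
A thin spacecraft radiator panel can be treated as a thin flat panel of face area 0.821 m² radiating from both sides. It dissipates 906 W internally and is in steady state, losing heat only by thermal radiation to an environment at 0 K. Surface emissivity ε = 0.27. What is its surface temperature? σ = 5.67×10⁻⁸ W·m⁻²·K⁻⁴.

T ≈ 436 K

Steady state: internal power = radiated power, P = εσA T⁴.
Radiating area A = 2·0.821 = 1.642 m².
T⁴ = P/(εσA) = 906/(0.27·5.67×10⁻⁸·1.642) = 3.604×10¹⁰ K⁴.
T = (3.604×10¹⁰)^(1/4).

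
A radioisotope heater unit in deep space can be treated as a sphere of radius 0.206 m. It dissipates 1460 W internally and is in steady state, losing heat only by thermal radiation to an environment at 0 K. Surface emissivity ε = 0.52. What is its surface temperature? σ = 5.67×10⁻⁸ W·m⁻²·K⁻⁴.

Steady state: internal power = radiated power, P = εσA T⁴.
Radiating area A = 4πr² = 0.5333 m².
T⁴ = P/(εσA) = 1460/(0.52·5.67×10⁻⁸·0.5333) = 9.286×10¹⁰ K⁴.
T = (9.286×10¹⁰)^(1/4).

T ≈ 552 K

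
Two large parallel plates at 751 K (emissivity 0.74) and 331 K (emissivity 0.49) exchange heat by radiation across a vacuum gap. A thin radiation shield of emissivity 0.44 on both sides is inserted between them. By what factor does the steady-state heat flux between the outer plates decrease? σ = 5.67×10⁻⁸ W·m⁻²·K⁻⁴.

Without shield: q₀ = σΔ(T⁴)/(1/ε₁+1/ε₂−1) with denominator 2.392.
With shield the two gaps are in series; the resistances add: (1/ε₁+1/ε_s−1)+(1/ε_s+1/ε₂−1) = 2.624+3.314 = 5.938.
Heat-flux ratio q₀/q = 5.938/2.392.

factor ≈ 2.48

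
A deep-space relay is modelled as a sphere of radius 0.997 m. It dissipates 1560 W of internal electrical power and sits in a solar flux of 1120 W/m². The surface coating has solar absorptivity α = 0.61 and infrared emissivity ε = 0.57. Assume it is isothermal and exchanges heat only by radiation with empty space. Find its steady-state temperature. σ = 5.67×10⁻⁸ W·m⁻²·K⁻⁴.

At steady state, absorbed solar power + internal power = radiated power.
Absorbed: α·S·A_cross = 0.61·1120·3.123 = 2133 W (cross-section πr²).
Total input = 2133 + 1560 = 3693 W.
Radiated: εσ·A_surf·T⁴ with A_surf = 4πr² = 12.49 m².
T⁴ = 3693/(0.57·5.67×10⁻⁸·12.49) = 9.149×10⁹ K⁴.

T ≈ 309 K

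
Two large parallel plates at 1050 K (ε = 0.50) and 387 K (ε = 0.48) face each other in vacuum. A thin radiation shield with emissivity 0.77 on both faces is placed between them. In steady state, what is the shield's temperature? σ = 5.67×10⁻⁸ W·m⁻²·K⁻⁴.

T_s ≈ 891 K

In steady state the net flux on the hot side equals that on the cold side.
σ(T₁⁴−T_s⁴)/D₁ = σ(T_s⁴−T₂⁴)/D₂, with D₁ = 1/ε₁+1/ε_s−1 = 2.299, D₂ = 1/ε_s+1/ε₂−1 = 2.382.
Solve for T_s⁴: T_s⁴ = (D₂·T₁⁴ + D₁·T₂⁴)/(D₁+D₂) = 6.296×10¹¹ K⁴.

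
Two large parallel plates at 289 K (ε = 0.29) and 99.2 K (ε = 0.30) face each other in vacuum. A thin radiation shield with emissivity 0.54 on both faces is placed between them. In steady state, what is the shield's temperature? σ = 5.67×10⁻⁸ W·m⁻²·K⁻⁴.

T_s ≈ 243 K

In steady state the net flux on the hot side equals that on the cold side.
σ(T₁⁴−T_s⁴)/D₁ = σ(T_s⁴−T₂⁴)/D₂, with D₁ = 1/ε₁+1/ε_s−1 = 4.300, D₂ = 1/ε_s+1/ε₂−1 = 4.185.
Solve for T_s⁴: T_s⁴ = (D₂·T₁⁴ + D₁·T₂⁴)/(D₁+D₂) = 3.490×10⁹ K⁴.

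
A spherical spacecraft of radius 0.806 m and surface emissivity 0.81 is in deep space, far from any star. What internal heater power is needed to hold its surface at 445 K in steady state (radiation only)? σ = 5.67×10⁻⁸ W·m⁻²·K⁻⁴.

P = εσ·4πr²·T⁴.
4πr² = 8.164 m²; T⁴ = 3.921×10¹⁰ K⁴.
P = 0.81·5.67×10⁻⁸·8.164·3.921×10¹⁰.

P ≈ 14700 W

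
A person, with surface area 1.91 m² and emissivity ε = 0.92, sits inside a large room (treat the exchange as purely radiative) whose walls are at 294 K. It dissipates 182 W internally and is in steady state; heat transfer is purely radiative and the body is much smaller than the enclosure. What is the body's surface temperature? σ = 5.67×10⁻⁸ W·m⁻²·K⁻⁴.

For a small grey body in a large enclosure, net radiated power = εσA(T⁴ − T_w⁴).
Steady state: P = εσA(T⁴ − T_w⁴) with A = 1.91 m².
T⁴ = P/(εσA) + T_w⁴ = 182/(0.92·5.67×10⁻⁸·1.910) + (294)⁴
    = 1.827×10⁹ + 7.471×10⁹ = 9.298×10⁹ K⁴.

T ≈ 311 K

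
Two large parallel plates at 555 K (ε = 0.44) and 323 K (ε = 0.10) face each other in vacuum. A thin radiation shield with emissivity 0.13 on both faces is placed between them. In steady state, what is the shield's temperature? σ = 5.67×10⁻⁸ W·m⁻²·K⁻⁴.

In steady state the net flux on the hot side equals that on the cold side.
σ(T₁⁴−T_s⁴)/D₁ = σ(T_s⁴−T₂⁴)/D₂, with D₁ = 1/ε₁+1/ε_s−1 = 8.965, D₂ = 1/ε_s+1/ε₂−1 = 16.69.
Solve for T_s⁴: T_s⁴ = (D₂·T₁⁴ + D₁·T₂⁴)/(D₁+D₂) = 6.553×10¹⁰ K⁴.

T_s ≈ 506 K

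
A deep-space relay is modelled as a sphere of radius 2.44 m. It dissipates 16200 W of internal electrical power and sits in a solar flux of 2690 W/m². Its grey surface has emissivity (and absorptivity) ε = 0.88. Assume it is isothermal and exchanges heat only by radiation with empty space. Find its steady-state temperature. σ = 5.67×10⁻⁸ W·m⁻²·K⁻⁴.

T ≈ 357 K

At steady state, absorbed solar power + internal power = radiated power.
Absorbed: α·S·A_cross = 0.88·2690·18.70 = 44280 W (cross-section πr²).
Total input = 44280 + 16200 = 60480 W.
Radiated: εσ·A_surf·T⁴ with A_surf = 4πr² = 74.82 m².
T⁴ = 60480/(0.88·5.67×10⁻⁸·74.82) = 1.620×10¹⁰ K⁴.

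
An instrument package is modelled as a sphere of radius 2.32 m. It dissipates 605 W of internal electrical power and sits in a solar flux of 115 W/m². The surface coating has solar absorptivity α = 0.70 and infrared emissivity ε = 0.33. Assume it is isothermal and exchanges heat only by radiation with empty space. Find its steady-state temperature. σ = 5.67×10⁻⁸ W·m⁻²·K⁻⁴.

T ≈ 199 K

At steady state, absorbed solar power + internal power = radiated power.
Absorbed: α·S·A_cross = 0.70·115·16.91 = 1361 W (cross-section πr²).
Total input = 1361 + 605 = 1966 W.
Radiated: εσ·A_surf·T⁴ with A_surf = 4πr² = 67.64 m².
T⁴ = 1966/(0.33·5.67×10⁻⁸·67.64) = 1.554×10⁹ K⁴.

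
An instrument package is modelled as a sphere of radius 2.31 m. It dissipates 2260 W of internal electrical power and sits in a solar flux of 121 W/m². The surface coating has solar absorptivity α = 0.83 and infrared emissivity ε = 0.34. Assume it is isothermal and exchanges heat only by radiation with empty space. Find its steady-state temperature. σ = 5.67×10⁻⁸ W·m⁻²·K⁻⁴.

At steady state, absorbed solar power + internal power = radiated power.
Absorbed: α·S·A_cross = 0.83·121·16.76 = 1684 W (cross-section πr²).
Total input = 1684 + 2260 = 3944 W.
Radiated: εσ·A_surf·T⁴ with A_surf = 4πr² = 67.06 m².
T⁴ = 3944/(0.34·5.67×10⁻⁸·67.06) = 3.051×10⁹ K⁴.

T ≈ 235 K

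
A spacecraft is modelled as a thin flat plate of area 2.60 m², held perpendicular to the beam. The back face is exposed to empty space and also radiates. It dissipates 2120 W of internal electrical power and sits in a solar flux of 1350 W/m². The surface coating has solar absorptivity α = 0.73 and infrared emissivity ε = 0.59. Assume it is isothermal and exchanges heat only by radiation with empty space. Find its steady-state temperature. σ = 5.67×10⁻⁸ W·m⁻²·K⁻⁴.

At steady state, absorbed solar power + internal power = radiated power.
Absorbed: α·S·A_cross = 0.73·1350·2.600 = 2562 W (cross-section A).
Total input = 2562 + 2120 = 4682 W.
Radiated: εσ·A_surf·T⁴ with A_surf = 2A = 5.200 m².
T⁴ = 4682/(0.59·5.67×10⁻⁸·5.200) = 2.692×10¹⁰ K⁴.

T ≈ 405 K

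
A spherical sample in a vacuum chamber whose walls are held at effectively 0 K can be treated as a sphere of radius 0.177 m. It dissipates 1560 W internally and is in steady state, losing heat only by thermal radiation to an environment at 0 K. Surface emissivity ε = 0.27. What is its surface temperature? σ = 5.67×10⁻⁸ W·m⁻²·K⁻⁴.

Steady state: internal power = radiated power, P = εσA T⁴.
Radiating area A = 4πr² = 0.3937 m².
T⁴ = P/(εσA) = 1560/(0.27·5.67×10⁻⁸·0.3937) = 2.588×10¹¹ K⁴.
T = (2.588×10¹¹)^(1/4).

T ≈ 713 K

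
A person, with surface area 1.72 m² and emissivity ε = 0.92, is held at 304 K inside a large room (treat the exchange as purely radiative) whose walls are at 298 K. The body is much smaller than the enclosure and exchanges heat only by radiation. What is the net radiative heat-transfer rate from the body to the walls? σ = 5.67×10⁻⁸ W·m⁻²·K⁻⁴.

For a small grey body in a large enclosure: P_net = εσA(T_body⁴ − T_wall⁴).
A = 1.72 m²; T_body⁴ − T_wall⁴ = 8.541×10⁹ − 7.886×10⁹ = 6.546×10⁸ K⁴.
|P_net| = 0.92·5.67×10⁻⁸·1.720·6.546×10⁸.

P_net ≈ 58.7 W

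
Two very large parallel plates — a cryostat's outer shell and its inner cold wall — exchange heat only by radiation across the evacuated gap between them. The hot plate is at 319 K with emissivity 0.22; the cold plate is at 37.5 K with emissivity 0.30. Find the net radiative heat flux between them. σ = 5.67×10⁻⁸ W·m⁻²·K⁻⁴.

q ≈ 85.3 W/m²

For two infinite grey parallel plates, q = σ(T₁⁴ − T₂⁴)/(1/ε₁ + 1/ε₂ − 1).
T₁⁴ − T₂⁴ = 1.036×10¹⁰ − 1.978×10⁶ = 1.035×10¹⁰ K⁴.
1/ε₁ + 1/ε₂ − 1 = 4.545 + 3.333 − 1 = 6.879.
q = 5.67×10⁻⁸ × 1.035×10¹⁰ / 6.879.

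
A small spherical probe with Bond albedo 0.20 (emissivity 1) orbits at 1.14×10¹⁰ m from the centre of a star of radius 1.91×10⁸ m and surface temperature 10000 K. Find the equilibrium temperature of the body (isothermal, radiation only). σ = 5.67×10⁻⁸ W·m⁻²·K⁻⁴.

The star's surface emits σT_*⁴; at distance d the flux is S = σT_*⁴(R_*/d)².
S = 5.67×10⁻⁸·(10000)⁴·(1.91×10⁸/1.14×10¹⁰)² = 1.592×10⁵ W/m².
For an isothermal sphere T⁴ = (1−a)S/(4σ) = 5.614×10¹¹ K⁴.

T ≈ 866 K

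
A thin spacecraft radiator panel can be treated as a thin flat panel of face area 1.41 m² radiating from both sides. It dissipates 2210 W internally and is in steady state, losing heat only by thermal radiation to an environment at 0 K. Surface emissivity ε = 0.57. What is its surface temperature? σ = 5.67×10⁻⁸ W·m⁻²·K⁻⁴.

T ≈ 395 K

Steady state: internal power = radiated power, P = εσA T⁴.
Radiating area A = 2·1.41 = 2.820 m².
T⁴ = P/(εσA) = 2210/(0.57·5.67×10⁻⁸·2.820) = 2.425×10¹⁰ K⁴.
T = (2.425×10¹⁰)^(1/4).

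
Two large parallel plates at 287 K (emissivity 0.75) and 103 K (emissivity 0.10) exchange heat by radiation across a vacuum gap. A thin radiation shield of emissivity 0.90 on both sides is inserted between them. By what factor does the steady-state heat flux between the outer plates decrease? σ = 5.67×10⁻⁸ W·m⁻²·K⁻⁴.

Without shield: q₀ = σΔ(T⁴)/(1/ε₁+1/ε₂−1) with denominator 10.33.
With shield the two gaps are in series; the resistances add: (1/ε₁+1/ε_s−1)+(1/ε_s+1/ε₂−1) = 1.444+10.11 = 11.56.
Heat-flux ratio q₀/q = 11.56/10.33.

factor ≈ 1.12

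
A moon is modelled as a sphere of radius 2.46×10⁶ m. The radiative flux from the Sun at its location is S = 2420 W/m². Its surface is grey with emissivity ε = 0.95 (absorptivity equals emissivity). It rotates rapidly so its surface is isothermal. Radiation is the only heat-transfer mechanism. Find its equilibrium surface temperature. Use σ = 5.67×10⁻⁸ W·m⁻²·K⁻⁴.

At equilibrium, absorbed power = emitted power.
Absorbing cross-section = πr² = 1.901×10¹³ m²; emitting surface = 4πr² = 7.605×10¹³ m² (ratio 4).
εS·A_cross = εσ·A_surf·T⁴  ⇒  T⁴ = S/(4σ)   (ε cancels).
T⁴ = 2420/(4·5.67×10⁻⁸) = 1.067×10¹⁰ K⁴.
T = (1.067×10¹⁰)^(1/4).

T ≈ 321 K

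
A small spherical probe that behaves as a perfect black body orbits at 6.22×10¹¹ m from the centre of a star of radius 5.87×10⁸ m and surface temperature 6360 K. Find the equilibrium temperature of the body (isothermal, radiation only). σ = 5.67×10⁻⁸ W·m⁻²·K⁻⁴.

The star's surface emits σT_*⁴; at distance d the flux is S = σT_*⁴(R_*/d)².
S = 5.67×10⁻⁸·(6360)⁴·(5.87×10⁸/6.22×10¹¹)² = 82.62 W/m².
For an isothermal sphere T⁴ = (1−a)S/(4σ) = 3.643×10⁸ K⁴.

T ≈ 138 K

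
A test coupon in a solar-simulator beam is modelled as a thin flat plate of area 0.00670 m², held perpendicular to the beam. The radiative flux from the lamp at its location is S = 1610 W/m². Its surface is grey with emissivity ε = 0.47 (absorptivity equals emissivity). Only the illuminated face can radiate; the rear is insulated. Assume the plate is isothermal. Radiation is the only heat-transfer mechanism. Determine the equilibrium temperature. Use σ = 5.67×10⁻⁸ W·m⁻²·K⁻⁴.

T ≈ 410 K

At equilibrium, absorbed power = emitted power.
Absorbing cross-section = A = 0.006700 m²; emitting surface = A = 0.006700 m² (ratio 1).
εS·A_cross = εσ·A_surf·T⁴  ⇒  T⁴ = S/(1σ)   (ε cancels).
T⁴ = 1610/(1·5.67×10⁻⁸) = 2.840×10¹⁰ K⁴.
T = (2.840×10¹⁰)^(1/4).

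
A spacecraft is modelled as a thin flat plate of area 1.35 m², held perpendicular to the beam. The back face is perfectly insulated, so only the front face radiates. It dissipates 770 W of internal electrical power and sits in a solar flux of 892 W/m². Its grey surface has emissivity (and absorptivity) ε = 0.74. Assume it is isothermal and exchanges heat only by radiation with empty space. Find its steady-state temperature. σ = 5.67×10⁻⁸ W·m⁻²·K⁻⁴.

T ≈ 414 K

At steady state, absorbed solar power + internal power = radiated power.
Absorbed: α·S·A_cross = 0.74·892·1.350 = 891.1 W (cross-section A).
Total input = 891.1 + 770 = 1661 W.
Radiated: εσ·A_surf·T⁴ with A_surf = A = 1.350 m².
T⁴ = 1661/(0.74·5.67×10⁻⁸·1.350) = 2.933×10¹⁰ K⁴.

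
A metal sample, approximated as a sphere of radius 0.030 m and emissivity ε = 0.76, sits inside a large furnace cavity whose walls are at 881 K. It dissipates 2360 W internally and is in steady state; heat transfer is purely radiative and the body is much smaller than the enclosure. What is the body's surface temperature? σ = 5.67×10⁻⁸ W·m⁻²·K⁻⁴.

For a small grey body in a large enclosure, net radiated power = εσA(T⁴ − T_w⁴).
Steady state: P = εσA(T⁴ − T_w⁴) with A = 4πr² = 0.01131 m².
T⁴ = P/(εσA) + T_w⁴ = 2360/(0.76·5.67×10⁻⁸·0.01131) + (881)⁴
    = 4.842×10¹² + 6.024×10¹¹ = 5.445×10¹² K⁴.

T ≈ 1530 K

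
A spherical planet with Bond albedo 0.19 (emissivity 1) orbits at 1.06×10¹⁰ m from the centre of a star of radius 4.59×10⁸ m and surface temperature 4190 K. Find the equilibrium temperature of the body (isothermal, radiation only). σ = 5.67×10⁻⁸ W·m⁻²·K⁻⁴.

T ≈ 585 K

The star's surface emits σT_*⁴; at distance d the flux is S = σT_*⁴(R_*/d)².
S = 5.67×10⁻⁸·(4190)⁴·(4.59×10⁸/1.06×10¹⁰)² = 32770 W/m².
For an isothermal sphere T⁴ = (1−a)S/(4σ) = 1.170×10¹¹ K⁴.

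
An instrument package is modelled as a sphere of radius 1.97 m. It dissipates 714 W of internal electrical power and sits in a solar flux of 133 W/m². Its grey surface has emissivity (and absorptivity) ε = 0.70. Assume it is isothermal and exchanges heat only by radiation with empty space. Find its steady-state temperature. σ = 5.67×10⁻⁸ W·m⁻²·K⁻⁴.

T ≈ 176 K

At steady state, absorbed solar power + internal power = radiated power.
Absorbed: α·S·A_cross = 0.70·133·12.19 = 1135 W (cross-section πr²).
Total input = 1135 + 714 = 1849 W.
Radiated: εσ·A_surf·T⁴ with A_surf = 4πr² = 48.77 m².
T⁴ = 1849/(0.70·5.67×10⁻⁸·48.77) = 9.553×10⁸ K⁴.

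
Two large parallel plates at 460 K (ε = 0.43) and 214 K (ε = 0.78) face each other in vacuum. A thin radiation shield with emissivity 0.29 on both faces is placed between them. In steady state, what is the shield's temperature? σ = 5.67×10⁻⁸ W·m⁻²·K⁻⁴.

T_s ≈ 380 K

In steady state the net flux on the hot side equals that on the cold side.
σ(T₁⁴−T_s⁴)/D₁ = σ(T_s⁴−T₂⁴)/D₂, with D₁ = 1/ε₁+1/ε_s−1 = 4.774, D₂ = 1/ε_s+1/ε₂−1 = 3.730.
Solve for T_s⁴: T_s⁴ = (D₂·T₁⁴ + D₁·T₂⁴)/(D₁+D₂) = 2.082×10¹⁰ K⁴.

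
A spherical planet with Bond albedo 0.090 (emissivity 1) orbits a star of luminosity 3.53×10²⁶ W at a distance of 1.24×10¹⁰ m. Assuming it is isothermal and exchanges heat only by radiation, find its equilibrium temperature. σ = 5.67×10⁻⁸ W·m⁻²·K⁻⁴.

T ≈ 925 K

First find the stellar flux at distance d: S = L/(4πd²) = 3.53×10²⁶/(4π·(1.24×10¹⁰)²) = 1.827×10⁵ W/m².
For an isothermal sphere, absorbed (1−a)S·πr² = emitted σ·4πr²·T⁴, so T⁴ = (1−a)S/(4σ).
T⁴ = 0.910·1.827×10⁵/(4·5.67×10⁻⁸) = 7.330×10¹¹ K⁴.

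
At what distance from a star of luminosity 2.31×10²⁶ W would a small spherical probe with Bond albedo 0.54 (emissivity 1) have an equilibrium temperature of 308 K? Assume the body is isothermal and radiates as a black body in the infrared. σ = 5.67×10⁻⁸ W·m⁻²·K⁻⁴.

For an isothermal black-emitting sphere, (1−a)S·πr² = σ·4πr²·T⁴ ⇒ S = 4σT⁴/(1−a).
S = 4·5.67×10⁻⁸·(308)⁴/0.460 = 4437 W/m².
Flux falls as S = L/(4πd²), so d = √(L/(4πS)) = √(2.31×10²⁶/(4π·4437)).

d ≈ 6.44×10¹⁰ m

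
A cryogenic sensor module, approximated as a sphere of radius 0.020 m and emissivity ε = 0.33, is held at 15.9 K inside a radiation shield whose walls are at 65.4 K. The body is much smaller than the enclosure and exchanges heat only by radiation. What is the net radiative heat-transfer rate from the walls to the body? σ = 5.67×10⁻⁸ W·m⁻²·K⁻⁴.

For a small grey body in a large enclosure: P_net = εσA(T_body⁴ − T_wall⁴).
A = 4πr² = 0.005027 m²; T_body⁴ − T_wall⁴ = 63910 − 1.829×10⁷ = -1.823×10⁷ K⁴.
|P_net| = 0.33·5.67×10⁻⁸·0.005027·1.823×10⁷.

P_net ≈ 0.00171 W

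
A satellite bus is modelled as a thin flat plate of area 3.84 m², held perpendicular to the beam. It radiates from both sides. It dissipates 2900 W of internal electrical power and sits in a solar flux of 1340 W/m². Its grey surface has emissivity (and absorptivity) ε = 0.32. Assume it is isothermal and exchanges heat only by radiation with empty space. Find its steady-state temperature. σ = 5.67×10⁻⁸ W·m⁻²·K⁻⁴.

T ≈ 425 K

At steady state, absorbed solar power + internal power = radiated power.
Absorbed: α·S·A_cross = 0.32·1340·3.840 = 1647 W (cross-section A).
Total input = 1647 + 2900 = 4547 W.
Radiated: εσ·A_surf·T⁴ with A_surf = 2A = 7.680 m².
T⁴ = 4547/(0.32·5.67×10⁻⁸·7.680) = 3.263×10¹⁰ K⁴.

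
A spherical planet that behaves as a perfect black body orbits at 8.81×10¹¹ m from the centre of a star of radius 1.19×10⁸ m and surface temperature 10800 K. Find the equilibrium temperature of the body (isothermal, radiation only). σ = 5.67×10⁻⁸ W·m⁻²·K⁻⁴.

T ≈ 88.8 K

The star's surface emits σT_*⁴; at distance d the flux is S = σT_*⁴(R_*/d)².
S = 5.67×10⁻⁸·(10800)⁴·(1.19×10⁸/8.81×10¹¹)² = 14.07 W/m².
For an isothermal sphere T⁴ = (1−a)S/(4σ) = 6.206×10⁷ K⁴.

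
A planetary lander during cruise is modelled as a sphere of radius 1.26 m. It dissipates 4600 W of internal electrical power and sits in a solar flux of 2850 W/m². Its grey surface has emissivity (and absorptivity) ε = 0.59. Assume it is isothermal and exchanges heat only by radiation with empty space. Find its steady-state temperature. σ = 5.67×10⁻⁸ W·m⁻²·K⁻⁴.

At steady state, absorbed solar power + internal power = radiated power.
Absorbed: α·S·A_cross = 0.59·2850·4.988 = 8387 W (cross-section πr²).
Total input = 8387 + 4600 = 12990 W.
Radiated: εσ·A_surf·T⁴ with A_surf = 4πr² = 19.95 m².
T⁴ = 12990/(0.59·5.67×10⁻⁸·19.95) = 1.946×10¹⁰ K⁴.

T ≈ 373 K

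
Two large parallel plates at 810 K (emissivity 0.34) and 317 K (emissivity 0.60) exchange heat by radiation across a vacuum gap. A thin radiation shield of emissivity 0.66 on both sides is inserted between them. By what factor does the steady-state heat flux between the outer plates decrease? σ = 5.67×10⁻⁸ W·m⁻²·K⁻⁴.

factor ≈ 1.56

Without shield: q₀ = σΔ(T⁴)/(1/ε₁+1/ε₂−1) with denominator 3.608.
With shield the two gaps are in series; the resistances add: (1/ε₁+1/ε_s−1)+(1/ε_s+1/ε₂−1) = 3.456+2.182 = 5.638.
Heat-flux ratio q₀/q = 5.638/3.608.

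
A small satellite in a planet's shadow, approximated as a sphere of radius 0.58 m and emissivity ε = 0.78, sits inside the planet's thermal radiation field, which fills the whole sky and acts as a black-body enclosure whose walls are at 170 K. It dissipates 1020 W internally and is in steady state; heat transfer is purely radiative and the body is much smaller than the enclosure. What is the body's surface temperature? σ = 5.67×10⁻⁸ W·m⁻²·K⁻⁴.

For a small grey body in a large enclosure, net radiated power = εσA(T⁴ − T_w⁴).
Steady state: P = εσA(T⁴ − T_w⁴) with A = 4πr² = 4.227 m².
T⁴ = P/(εσA) + T_w⁴ = 1020/(0.78·5.67×10⁻⁸·4.227) + (170)⁴
    = 5.456×10⁹ + 8.352×10⁸ = 6.291×10⁹ K⁴.

T ≈ 282 K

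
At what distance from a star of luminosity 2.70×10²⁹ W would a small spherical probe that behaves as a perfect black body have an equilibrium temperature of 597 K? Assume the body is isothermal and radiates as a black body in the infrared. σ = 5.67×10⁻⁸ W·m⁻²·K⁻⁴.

For an isothermal black-emitting sphere, (1−a)S·πr² = σ·4πr²·T⁴ ⇒ S = 4σT⁴/(1−a).
S = 4·5.67×10⁻⁸·(597)⁴/1.00 = 28810 W/m².
Flux falls as S = L/(4πd²), so d = √(L/(4πS)) = √(2.70×10²⁹/(4π·28810)).

d ≈ 8.64×10¹¹ m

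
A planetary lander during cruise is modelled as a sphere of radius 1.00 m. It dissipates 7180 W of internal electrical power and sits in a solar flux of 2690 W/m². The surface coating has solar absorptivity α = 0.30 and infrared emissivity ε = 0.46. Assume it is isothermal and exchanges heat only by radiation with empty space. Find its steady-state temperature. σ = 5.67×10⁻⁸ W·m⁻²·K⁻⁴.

T ≈ 415 K

At steady state, absorbed solar power + internal power = radiated power.
Absorbed: α·S·A_cross = 0.30·2690·3.142 = 2535 W (cross-section πr²).
Total input = 2535 + 7180 = 9715 W.
Radiated: εσ·A_surf·T⁴ with A_surf = 4πr² = 12.57 m².
T⁴ = 9715/(0.46·5.67×10⁻⁸·12.57) = 2.964×10¹⁰ K⁴.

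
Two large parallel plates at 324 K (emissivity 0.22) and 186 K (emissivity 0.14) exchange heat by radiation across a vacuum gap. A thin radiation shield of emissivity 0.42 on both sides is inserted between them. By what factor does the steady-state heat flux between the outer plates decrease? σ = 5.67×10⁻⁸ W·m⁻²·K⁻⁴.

factor ≈ 1.35

Without shield: q₀ = σΔ(T⁴)/(1/ε₁+1/ε₂−1) with denominator 10.69.
With shield the two gaps are in series; the resistances add: (1/ε₁+1/ε_s−1)+(1/ε_s+1/ε₂−1) = 5.926+8.524 = 14.45.
Heat-flux ratio q₀/q = 14.45/10.69.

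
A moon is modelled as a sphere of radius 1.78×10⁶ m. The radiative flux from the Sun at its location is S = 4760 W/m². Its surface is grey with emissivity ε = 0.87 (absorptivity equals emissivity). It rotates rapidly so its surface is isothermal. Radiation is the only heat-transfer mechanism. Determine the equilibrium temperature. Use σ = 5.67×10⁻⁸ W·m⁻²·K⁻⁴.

At equilibrium, absorbed power = emitted power.
Absorbing cross-section = πr² = 9.954×10¹² m²; emitting surface = 4πr² = 3.982×10¹³ m² (ratio 4).
εS·A_cross = εσ·A_surf·T⁴  ⇒  T⁴ = S/(4σ)   (ε cancels).
T⁴ = 4760/(4·5.67×10⁻⁸) = 2.099×10¹⁰ K⁴.
T = (2.099×10¹⁰)^(1/4).

T ≈ 381 K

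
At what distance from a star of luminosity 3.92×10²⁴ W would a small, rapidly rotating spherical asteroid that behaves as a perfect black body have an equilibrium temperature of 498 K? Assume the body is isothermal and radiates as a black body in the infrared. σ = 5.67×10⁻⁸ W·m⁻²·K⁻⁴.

d ≈ 4.73×10⁹ m

For an isothermal black-emitting sphere, (1−a)S·πr² = σ·4πr²·T⁴ ⇒ S = 4σT⁴/(1−a).
S = 4·5.67×10⁻⁸·(498)⁴/1.00 = 13950 W/m².
Flux falls as S = L/(4πd²), so d = √(L/(4πS)) = √(3.92×10²⁴/(4π·13950)).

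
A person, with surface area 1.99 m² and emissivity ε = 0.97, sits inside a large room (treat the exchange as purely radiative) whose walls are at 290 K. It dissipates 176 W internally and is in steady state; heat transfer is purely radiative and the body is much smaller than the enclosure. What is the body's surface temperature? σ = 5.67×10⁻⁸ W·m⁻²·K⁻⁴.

T ≈ 305 K

For a small grey body in a large enclosure, net radiated power = εσA(T⁴ − T_w⁴).
Steady state: P = εσA(T⁴ − T_w⁴) with A = 1.99 m².
T⁴ = P/(εσA) + T_w⁴ = 176/(0.97·5.67×10⁻⁸·1.990) + (290)⁴
    = 1.608×10⁹ + 7.073×10⁹ = 8.681×10⁹ K⁴.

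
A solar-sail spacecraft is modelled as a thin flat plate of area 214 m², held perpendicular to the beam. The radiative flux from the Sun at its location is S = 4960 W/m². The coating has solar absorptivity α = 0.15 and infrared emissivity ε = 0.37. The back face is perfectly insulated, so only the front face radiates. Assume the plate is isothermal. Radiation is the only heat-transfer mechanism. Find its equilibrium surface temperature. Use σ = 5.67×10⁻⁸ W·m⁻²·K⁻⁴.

T ≈ 434 K

At equilibrium, absorbed power = emitted power.
Absorbing cross-section = A = 214.0 m²; emitting surface = A = 214.0 m² (ratio 1).
αS·A_cross = εσ·A_surf·T⁴  ⇒  T⁴ = αS/(ε·1σ).
T⁴ = 0.150·4960/(0.37·1·5.67×10⁻⁸) = 3.546×10¹⁰ K⁴.
T = (3.546×10¹⁰)^(1/4).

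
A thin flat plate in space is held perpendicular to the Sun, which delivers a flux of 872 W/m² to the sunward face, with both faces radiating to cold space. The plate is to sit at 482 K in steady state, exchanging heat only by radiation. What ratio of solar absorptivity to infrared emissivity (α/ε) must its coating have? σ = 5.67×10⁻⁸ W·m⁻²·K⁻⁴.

α/ε ≈ 7.02

Balance: αS·A = εσ·2A·T⁴ ⇒ α/ε = 2σT⁴/S.
α/ε = 2·5.67×10⁻⁸·(482)⁴/872 = 2·5.67×10⁻⁸·5.397×10¹⁰/872.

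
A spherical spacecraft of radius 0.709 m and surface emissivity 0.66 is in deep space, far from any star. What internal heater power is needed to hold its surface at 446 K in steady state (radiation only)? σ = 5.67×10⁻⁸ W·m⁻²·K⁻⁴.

P ≈ 9350 W

P = εσ·4πr²·T⁴.
4πr² = 6.317 m²; T⁴ = 3.957×10¹⁰ K⁴.
P = 0.66·5.67×10⁻⁸·6.317·3.957×10¹⁰.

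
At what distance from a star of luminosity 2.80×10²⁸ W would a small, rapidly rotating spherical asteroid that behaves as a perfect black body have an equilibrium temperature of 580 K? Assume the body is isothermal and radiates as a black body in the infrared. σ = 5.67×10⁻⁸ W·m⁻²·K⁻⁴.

For an isothermal black-emitting sphere, (1−a)S·πr² = σ·4πr²·T⁴ ⇒ S = 4σT⁴/(1−a).
S = 4·5.67×10⁻⁸·(580)⁴/1.00 = 25670 W/m².
Flux falls as S = L/(4πd²), so d = √(L/(4πS)) = √(2.80×10²⁸/(4π·25670)).

d ≈ 2.95×10¹¹ m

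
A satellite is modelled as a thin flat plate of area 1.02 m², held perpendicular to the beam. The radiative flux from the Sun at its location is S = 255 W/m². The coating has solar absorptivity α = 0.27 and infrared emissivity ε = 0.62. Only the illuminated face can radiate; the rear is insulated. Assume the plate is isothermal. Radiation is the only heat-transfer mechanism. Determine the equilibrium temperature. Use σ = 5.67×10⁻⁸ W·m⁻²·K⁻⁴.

T ≈ 210 K

At equilibrium, absorbed power = emitted power.
Absorbing cross-section = A = 1.020 m²; emitting surface = A = 1.020 m² (ratio 1).
αS·A_cross = εσ·A_surf·T⁴  ⇒  T⁴ = αS/(ε·1σ).
T⁴ = 0.270·255/(0.62·1·5.67×10⁻⁸) = 1.959×10⁹ K⁴.
T = (1.959×10⁹)^(1/4).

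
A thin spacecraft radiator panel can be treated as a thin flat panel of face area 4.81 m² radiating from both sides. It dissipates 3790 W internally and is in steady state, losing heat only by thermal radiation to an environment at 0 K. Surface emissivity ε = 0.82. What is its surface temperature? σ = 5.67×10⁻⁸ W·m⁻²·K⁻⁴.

Steady state: internal power = radiated power, P = εσA T⁴.
Radiating area A = 2·4.81 = 9.620 m².
T⁴ = P/(εσA) = 3790/(0.82·5.67×10⁻⁸·9.620) = 8.474×10⁹ K⁴.
T = (8.474×10⁹)^(1/4).

T ≈ 303 K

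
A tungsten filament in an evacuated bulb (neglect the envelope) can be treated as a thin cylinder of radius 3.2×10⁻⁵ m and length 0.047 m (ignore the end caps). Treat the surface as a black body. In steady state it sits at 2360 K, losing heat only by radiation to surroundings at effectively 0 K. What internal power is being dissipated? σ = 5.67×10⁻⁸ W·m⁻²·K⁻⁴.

P ≈ 16.6 W

Steady state: P = εσA T⁴.
A = 2πrL = 9.450×10⁻⁶ m²; T⁴ = (2360)⁴ = 3.102×10¹³ K⁴.
P = 1.0 × 5.67×10⁻⁸ × 9.450×10⁻⁶ × 3.102×10¹³.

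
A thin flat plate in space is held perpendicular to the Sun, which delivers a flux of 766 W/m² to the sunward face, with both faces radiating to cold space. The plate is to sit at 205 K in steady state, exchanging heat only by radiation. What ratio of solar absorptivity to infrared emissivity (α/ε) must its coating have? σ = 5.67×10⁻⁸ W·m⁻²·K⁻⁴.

α/ε ≈ 0.261

Balance: αS·A = εσ·2A·T⁴ ⇒ α/ε = 2σT⁴/S.
α/ε = 2·5.67×10⁻⁸·(205)⁴/766 = 2·5.67×10⁻⁸·1.766×10⁹/766.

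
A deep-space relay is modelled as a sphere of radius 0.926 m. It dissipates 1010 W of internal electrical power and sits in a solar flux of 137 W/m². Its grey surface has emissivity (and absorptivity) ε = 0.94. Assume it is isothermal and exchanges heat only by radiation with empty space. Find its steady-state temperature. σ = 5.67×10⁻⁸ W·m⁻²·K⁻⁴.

T ≈ 220 K

At steady state, absorbed solar power + internal power = radiated power.
Absorbed: α·S·A_cross = 0.94·137·2.694 = 346.9 W (cross-section πr²).
Total input = 346.9 + 1010 = 1357 W.
Radiated: εσ·A_surf·T⁴ with A_surf = 4πr² = 10.78 m².
T⁴ = 1357/(0.94·5.67×10⁻⁸·10.78) = 2.363×10⁹ K⁴.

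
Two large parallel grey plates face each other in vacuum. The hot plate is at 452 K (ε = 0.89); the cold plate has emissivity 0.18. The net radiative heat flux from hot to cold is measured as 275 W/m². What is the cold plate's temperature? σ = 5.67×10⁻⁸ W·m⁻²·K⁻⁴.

T₂ ≈ 345 K

q = σ(T₁⁴ − T₂⁴)/(1/ε₁ + 1/ε₂ − 1); denominator = 5.679.
T₂⁴ = T₁⁴ − q·(1/ε₁+1/ε₂−1)/σ = 4.174×10¹⁰ − 275·5.679/5.67×10⁻⁸
    = 1.420×10¹⁰ K⁴.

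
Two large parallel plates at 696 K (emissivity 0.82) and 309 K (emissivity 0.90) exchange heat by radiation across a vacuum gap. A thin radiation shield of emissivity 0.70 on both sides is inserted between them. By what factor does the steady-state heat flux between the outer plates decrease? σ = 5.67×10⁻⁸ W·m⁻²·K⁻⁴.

Without shield: q₀ = σΔ(T⁴)/(1/ε₁+1/ε₂−1) with denominator 1.331.
With shield the two gaps are in series; the resistances add: (1/ε₁+1/ε_s−1)+(1/ε_s+1/ε₂−1) = 1.648+1.540 = 3.188.
Heat-flux ratio q₀/q = 3.188/1.331.

factor ≈ 2.40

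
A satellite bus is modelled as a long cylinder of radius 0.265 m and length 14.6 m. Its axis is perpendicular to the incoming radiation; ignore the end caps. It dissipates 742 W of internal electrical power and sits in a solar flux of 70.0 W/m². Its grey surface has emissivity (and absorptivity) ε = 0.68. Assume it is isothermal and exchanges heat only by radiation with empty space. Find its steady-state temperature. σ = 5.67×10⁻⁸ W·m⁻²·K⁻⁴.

At steady state, absorbed solar power + internal power = radiated power.
Absorbed: α·S·A_cross = 0.68·70.0·7.738 = 368.3 W (cross-section 2rL).
Total input = 368.3 + 742 = 1110 W.
Radiated: εσ·A_surf·T⁴ with A_surf = 2πrL = 24.31 m².
T⁴ = 1110/(0.68·5.67×10⁻⁸·24.31) = 1.185×10⁹ K⁴.

T ≈ 186 K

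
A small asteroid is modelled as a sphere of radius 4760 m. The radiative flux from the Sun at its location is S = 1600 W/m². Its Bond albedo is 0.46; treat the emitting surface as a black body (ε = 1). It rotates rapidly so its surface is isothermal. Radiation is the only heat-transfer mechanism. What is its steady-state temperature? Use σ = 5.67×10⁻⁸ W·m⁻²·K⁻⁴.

At equilibrium, absorbed power = emitted power.
Absorbing cross-section = πr² = 7.118×10⁷ m²; emitting surface = 4πr² = 2.847×10⁸ m² (ratio 4).
(1−a)S·A_cross = εσ·A_surf·T⁴  ⇒  T⁴ = (1−a)S/(4σ).
T⁴ = 0.540·1600/(4·5.67×10⁻⁸) = 3.810×10⁹ K⁴.
T = (3.810×10⁹)^(1/4).

T ≈ 248 K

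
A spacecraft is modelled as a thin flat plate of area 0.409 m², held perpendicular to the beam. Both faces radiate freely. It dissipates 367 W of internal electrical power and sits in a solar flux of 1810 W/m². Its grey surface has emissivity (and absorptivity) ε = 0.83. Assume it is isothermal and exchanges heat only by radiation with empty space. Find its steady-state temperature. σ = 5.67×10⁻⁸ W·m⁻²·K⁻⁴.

T ≈ 400 K

At steady state, absorbed solar power + internal power = radiated power.
Absorbed: α·S·A_cross = 0.83·1810·0.4090 = 614.4 W (cross-section A).
Total input = 614.4 + 367 = 981.4 W.
Radiated: εσ·A_surf·T⁴ with A_surf = 2A = 0.8180 m².
T⁴ = 981.4/(0.83·5.67×10⁻⁸·0.8180) = 2.549×10¹⁰ K⁴.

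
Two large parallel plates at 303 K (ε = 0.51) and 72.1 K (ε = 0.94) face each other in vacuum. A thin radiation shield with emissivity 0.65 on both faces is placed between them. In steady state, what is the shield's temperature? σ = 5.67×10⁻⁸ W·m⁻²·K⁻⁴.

T_s ≈ 240 K

In steady state the net flux on the hot side equals that on the cold side.
σ(T₁⁴−T_s⁴)/D₁ = σ(T_s⁴−T₂⁴)/D₂, with D₁ = 1/ε₁+1/ε_s−1 = 2.499, D₂ = 1/ε_s+1/ε₂−1 = 1.602.
Solve for T_s⁴: T_s⁴ = (D₂·T₁⁴ + D₁·T₂⁴)/(D₁+D₂) = 3.309×10⁹ K⁴.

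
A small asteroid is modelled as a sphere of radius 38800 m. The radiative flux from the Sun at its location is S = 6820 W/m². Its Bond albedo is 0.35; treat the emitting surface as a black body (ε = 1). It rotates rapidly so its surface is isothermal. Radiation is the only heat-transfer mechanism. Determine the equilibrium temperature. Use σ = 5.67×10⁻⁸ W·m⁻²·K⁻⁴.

At equilibrium, absorbed power = emitted power.
Absorbing cross-section = πr² = 4.729×10⁹ m²; emitting surface = 4πr² = 1.892×10¹⁰ m² (ratio 4).
(1−a)S·A_cross = εσ·A_surf·T⁴  ⇒  T⁴ = (1−a)S/(4σ).
T⁴ = 0.650·6820/(4·5.67×10⁻⁸) = 1.955×10¹⁰ K⁴.
T = (1.955×10¹⁰)^(1/4).

T ≈ 374 K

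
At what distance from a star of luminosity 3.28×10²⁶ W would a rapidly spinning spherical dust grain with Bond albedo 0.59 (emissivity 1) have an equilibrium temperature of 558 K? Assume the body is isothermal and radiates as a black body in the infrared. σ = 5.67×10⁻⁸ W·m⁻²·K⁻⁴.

d ≈ 2.21×10¹⁰ m

For an isothermal black-emitting sphere, (1−a)S·πr² = σ·4πr²·T⁴ ⇒ S = 4σT⁴/(1−a).
S = 4·5.67×10⁻⁸·(558)⁴/0.410 = 53630 W/m².
Flux falls as S = L/(4πd²), so d = √(L/(4πS)) = √(3.28×10²⁶/(4π·53630)).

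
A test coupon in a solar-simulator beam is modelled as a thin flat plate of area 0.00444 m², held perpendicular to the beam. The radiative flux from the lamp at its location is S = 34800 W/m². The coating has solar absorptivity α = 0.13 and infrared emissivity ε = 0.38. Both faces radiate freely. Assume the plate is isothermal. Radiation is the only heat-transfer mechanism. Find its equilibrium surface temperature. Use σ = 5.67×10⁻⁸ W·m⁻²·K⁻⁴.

At equilibrium, absorbed power = emitted power.
Absorbing cross-section = A = 0.004440 m²; emitting surface = 2A = 0.008880 m² (ratio 2).
αS·A_cross = εσ·A_surf·T⁴  ⇒  T⁴ = αS/(ε·2σ).
T⁴ = 0.130·34800/(0.38·2·5.67×10⁻⁸) = 1.050×10¹¹ K⁴.
T = (1.050×10¹¹)^(1/4).

T ≈ 569 K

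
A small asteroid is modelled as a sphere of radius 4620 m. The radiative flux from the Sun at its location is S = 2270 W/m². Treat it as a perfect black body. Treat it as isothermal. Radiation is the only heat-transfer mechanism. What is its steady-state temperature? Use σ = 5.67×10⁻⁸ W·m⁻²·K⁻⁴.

T ≈ 316 K

At equilibrium, absorbed power = emitted power.
Absorbing cross-section = πr² = 6.706×10⁷ m²; emitting surface = 4πr² = 2.682×10⁸ m² (ratio 4).
S·A_cross = εσ·A_surf·T⁴  ⇒  T⁴ = S/(4σ).
T⁴ = 1.00·2270/(4·5.67×10⁻⁸) = 1.001×10¹⁰ K⁴.
T = (1.001×10¹⁰)^(1/4).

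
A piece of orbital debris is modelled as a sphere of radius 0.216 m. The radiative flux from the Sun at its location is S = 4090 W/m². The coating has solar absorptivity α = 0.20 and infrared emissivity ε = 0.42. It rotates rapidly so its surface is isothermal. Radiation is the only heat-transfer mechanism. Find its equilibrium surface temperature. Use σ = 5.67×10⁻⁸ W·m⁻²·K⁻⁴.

T ≈ 304 K

At equilibrium, absorbed power = emitted power.
Absorbing cross-section = πr² = 0.1466 m²; emitting surface = 4πr² = 0.5863 m² (ratio 4).
αS·A_cross = εσ·A_surf·T⁴  ⇒  T⁴ = αS/(ε·4σ).
T⁴ = 0.200·4090/(0.42·4·5.67×10⁻⁸) = 8.587×10⁹ K⁴.
T = (8.587×10⁹)^(1/4).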